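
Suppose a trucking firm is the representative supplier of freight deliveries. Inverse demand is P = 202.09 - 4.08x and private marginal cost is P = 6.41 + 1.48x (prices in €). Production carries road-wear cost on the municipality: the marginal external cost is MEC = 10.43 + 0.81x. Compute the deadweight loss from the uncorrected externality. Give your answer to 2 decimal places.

Market equilibrium (private): 6.41 + 1.48x = 202.09 - 4.08x → x_m = 35.1942.
Social marginal cost = private MC + MEC = 16.84 + 2.29x.
Set SMC = demand: 16.84 + 2.29x = 202.09 - 4.08x → x* = 29.0816.
Between x* and x_m the wedge SMC − demand runs linearly from 0 to MEC(x_m), so the loss is a triangle.
DWL = ½ × 6.1126 × 38.9373 = 119.0041.

DWL = €119.00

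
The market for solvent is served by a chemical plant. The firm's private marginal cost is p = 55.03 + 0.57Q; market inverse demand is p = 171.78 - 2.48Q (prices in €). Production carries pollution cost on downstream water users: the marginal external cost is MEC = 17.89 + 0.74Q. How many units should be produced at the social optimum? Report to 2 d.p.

Q* = 26.08

Social marginal cost = private MC + MEC = 72.92 + 1.31Q.
Set SMC = demand: 72.92 + 1.31Q = 171.78 - 2.48Q → Q* = 26.0844.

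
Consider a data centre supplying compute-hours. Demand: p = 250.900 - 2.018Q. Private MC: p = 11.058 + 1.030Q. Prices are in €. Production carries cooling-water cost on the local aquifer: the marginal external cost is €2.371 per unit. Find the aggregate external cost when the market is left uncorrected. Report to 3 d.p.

Market equilibrium (private): 11.058 + 1.030Q = 250.900 - 2.018Q → Q_m = 78.6883.
Total external cost = MEC × Q_m = 2.371 × 78.6883 = 186.5700.

€186.570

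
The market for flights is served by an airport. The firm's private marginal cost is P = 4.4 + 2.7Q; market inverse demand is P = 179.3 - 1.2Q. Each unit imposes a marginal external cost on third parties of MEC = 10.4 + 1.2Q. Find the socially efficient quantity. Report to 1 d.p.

Q* = 32.3

Social marginal cost = private MC + MEC = 14.8 + 3.9Q.
Set SMC = demand: 14.8 + 3.9Q = 179.3 - 1.2Q → Q* = 32.2549.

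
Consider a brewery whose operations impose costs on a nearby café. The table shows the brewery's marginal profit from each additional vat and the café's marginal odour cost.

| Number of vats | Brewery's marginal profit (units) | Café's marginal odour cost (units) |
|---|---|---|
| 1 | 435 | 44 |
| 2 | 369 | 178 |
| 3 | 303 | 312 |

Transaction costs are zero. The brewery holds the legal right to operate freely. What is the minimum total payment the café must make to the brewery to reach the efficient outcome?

Left alone the brewery would choose level 3 (marginal profit stays positive).
Efficient level: k* = 2 (marginal profit ≥ marginal odour cost through 2).
The café must at least cover the brewery's forgone profit from cutting 3→2: 303 = 303.

303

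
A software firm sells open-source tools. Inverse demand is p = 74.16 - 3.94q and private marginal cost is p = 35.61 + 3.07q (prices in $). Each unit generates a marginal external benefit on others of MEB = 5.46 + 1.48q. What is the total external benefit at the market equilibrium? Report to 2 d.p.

Market equilibrium (private): 35.61 + 3.07q = 74.16 - 3.94q → q_m = 5.4993.
Total external benefit = ∫₀^{q_m} (5.46 + 1.48q) dq = 5.46×5.4993 + ½×1.48×5.4993² = 52.4055.

$52.41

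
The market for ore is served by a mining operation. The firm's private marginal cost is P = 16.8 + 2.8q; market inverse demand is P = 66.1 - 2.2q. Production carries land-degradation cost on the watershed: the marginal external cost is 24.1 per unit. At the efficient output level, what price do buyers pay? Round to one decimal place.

Social marginal cost = private MC + MEC = 40.9 + 2.8q.
Set SMC = demand: 40.9 + 2.8q = 66.1 - 2.2q → q* = 5.0400.
Consumer price on the demand curve at q*: 66.1 − 2.2×5.0400 = 55.0120.

P = 55.0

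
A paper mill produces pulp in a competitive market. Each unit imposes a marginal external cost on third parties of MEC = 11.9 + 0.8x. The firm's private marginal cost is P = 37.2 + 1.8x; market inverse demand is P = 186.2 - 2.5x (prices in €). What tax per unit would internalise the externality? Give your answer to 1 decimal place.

tax = €33.4 per unit

Social marginal cost = private MC + MEC = 49.1 + 2.6x.
Set SMC = demand: 49.1 + 2.6x = 186.2 - 2.5x → x* = 26.8824.
The Pigouvian tax equals MEC at x*: 11.9 + 0.8×26.8824 = 33.4059.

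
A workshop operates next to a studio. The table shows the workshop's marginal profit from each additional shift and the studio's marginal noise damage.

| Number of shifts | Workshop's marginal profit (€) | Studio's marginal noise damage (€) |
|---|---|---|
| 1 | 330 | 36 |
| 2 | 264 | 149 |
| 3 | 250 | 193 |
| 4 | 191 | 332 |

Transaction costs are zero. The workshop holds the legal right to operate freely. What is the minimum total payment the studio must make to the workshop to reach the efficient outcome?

€191

Left alone the workshop would choose level 4 (marginal profit stays positive).
Efficient level: k* = 3 (marginal profit ≥ marginal noise damage through 3).
The studio must at least cover the workshop's forgone profit from cutting 4→3: 191 = 191.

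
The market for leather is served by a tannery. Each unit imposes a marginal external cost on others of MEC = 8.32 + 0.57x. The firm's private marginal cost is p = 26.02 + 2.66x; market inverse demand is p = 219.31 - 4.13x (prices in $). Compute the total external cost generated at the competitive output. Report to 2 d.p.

Market equilibrium (private): 26.02 + 2.66x = 219.31 - 4.13x → x_m = 28.4669.
Total external cost = ∫₀^{x_m} (8.32 + 0.57x) dx = 8.32×28.4669 + ½×0.57×28.4669² = 467.7985.

$467.80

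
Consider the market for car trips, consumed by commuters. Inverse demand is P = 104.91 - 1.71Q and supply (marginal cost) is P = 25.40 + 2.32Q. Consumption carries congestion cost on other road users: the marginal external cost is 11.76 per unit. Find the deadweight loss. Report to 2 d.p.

DWL = 17.16

Market equilibrium (private): 25.40 + 2.32Q = 104.91 - 1.71Q → Q_m = 19.7295.
Social marginal benefit = demand − MEC = 93.15 - 1.71Q.
Set SMB = MC: 93.15 - 1.71Q = 25.40 + 2.32Q → Q* = 16.8114.
The loss is the area between SMB and MC from Q* to Q_m; with linear curves that's a triangle of height MEC(Q_m).
DWL = ½ × 2.9181 × 11.7600 = 17.1584.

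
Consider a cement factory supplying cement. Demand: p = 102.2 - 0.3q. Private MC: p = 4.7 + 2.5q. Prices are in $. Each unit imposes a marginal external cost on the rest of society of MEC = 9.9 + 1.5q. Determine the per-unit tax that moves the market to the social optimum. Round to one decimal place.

tax = $40.5 per unit

Social marginal cost = private MC + MEC = 14.6 + 4.0q.
Set SMC = demand: 14.6 + 4.0q = 102.2 - 0.3q → q* = 20.3721.
The Pigouvian tax equals MEC at q*: 9.9 + 1.5×20.3721 = 40.4582.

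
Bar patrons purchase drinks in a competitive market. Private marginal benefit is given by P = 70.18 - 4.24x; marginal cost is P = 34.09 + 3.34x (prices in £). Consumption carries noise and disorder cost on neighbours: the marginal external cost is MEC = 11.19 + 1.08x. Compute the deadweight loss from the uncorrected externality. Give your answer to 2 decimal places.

Market equilibrium (private): 34.09 + 3.34x = 70.18 - 4.24x → x_m = 4.7612.
Social marginal benefit = demand − MEC = 58.99 - 5.32x.
Set SMB = MC: 58.99 - 5.32x = 34.09 + 3.34x → x* = 2.8753.
Between x* and x_m the wedge MC − SMB runs linearly from 0 to MEC(x_m), so the loss is a triangle.
DWL = ½ × 1.8859 × 16.3321 = 15.4004.

DWL = £15.40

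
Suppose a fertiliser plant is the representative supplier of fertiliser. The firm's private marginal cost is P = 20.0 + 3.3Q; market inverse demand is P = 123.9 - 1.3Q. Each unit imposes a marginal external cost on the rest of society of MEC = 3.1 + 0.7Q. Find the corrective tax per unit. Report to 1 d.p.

tax = 16.4 per unit

Social marginal cost = private MC + MEC = 23.1 + 4.0Q.
Set SMC = demand: 23.1 + 4.0Q = 123.9 - 1.3Q → Q* = 19.0189.
The Pigouvian tax equals MEC at Q*: 3.1 + 0.7×19.0189 = 16.4132.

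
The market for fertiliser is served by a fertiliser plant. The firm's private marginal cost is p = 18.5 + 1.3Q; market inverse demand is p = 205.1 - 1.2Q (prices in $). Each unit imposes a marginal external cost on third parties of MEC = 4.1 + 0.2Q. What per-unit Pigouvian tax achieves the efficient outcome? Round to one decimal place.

tax = $17.6 per unit

Social marginal cost = private MC + MEC = 22.6 + 1.5Q.
Set SMC = demand: 22.6 + 1.5Q = 205.1 - 1.2Q → Q* = 67.5926.
The Pigouvian tax equals MEC at Q*: 4.1 + 0.2×67.5926 = 17.6185.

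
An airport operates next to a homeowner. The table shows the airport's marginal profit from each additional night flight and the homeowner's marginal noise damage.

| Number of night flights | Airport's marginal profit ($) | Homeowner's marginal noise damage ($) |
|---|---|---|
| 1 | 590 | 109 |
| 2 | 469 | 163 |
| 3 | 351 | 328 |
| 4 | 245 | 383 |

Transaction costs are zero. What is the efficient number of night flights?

3

Bargaining reaches the level where marginal profit last exceeds marginal noise damage.
That holds through level 3 (351 ≥ 328) but not at 4 (245 < 383).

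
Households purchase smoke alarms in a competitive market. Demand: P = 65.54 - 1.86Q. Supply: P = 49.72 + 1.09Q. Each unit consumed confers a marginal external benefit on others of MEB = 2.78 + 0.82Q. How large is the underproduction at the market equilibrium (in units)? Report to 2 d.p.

Market equilibrium (private): 49.72 + 1.09Q = 65.54 - 1.86Q → Q_m = 5.3627.
Social marginal benefit = demand + MEB = 68.32 - 1.04Q.
Set SMB = MC: 68.32 - 1.04Q = 49.72 + 1.09Q → Q* = 8.7324.
Gap = |5.3627 − 8.7324| = 3.3697.

3.37 units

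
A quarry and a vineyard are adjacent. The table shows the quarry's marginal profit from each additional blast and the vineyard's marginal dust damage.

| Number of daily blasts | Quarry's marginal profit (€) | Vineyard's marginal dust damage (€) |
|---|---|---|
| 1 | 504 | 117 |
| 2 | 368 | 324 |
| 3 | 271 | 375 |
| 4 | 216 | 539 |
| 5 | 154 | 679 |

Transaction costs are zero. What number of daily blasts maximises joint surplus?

Bargaining reaches the level where marginal profit last exceeds marginal dust damage.
That holds through level 2 (368 ≥ 324) but not at 3 (271 < 375).

2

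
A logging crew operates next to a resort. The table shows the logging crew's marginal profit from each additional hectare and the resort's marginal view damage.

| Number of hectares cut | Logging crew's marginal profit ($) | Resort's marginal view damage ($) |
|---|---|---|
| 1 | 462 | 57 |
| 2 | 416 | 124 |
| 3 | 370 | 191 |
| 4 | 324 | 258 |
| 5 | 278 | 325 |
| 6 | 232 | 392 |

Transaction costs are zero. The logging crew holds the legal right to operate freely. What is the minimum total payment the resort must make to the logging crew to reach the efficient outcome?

Left alone the logging crew would choose level 6 (marginal profit stays positive).
Efficient level: k* = 4 (marginal profit ≥ marginal view damage through 4).
The resort must at least cover the logging crew's forgone profit from cutting 6→4: 278 + 232 = 510.

$510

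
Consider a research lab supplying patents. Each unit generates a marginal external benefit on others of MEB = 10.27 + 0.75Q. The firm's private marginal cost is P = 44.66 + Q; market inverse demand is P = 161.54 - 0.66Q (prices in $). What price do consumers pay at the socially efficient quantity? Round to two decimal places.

P = $69.32

Social marginal cost = private MC − MEB = 34.39 + 0.25Q.
Set SMC = demand: 34.39 + 0.25Q = 161.54 - 0.66Q → Q* = 139.7253.
Consumer price on the demand curve at Q*: 161.54 − 0.66×139.7253 = 69.3213.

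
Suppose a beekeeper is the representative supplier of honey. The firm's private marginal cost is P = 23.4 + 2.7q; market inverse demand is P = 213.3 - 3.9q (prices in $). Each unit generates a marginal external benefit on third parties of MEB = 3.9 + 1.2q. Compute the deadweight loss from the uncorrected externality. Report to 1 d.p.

Market equilibrium (private): 23.4 + 2.7q = 213.3 - 3.9q → q_m = 28.7727.
Social marginal cost = private MC − MEB = 19.5 + 1.5q.
Set SMC = demand: 19.5 + 1.5q = 213.3 - 3.9q → q* = 35.8889.
Height of the DWL triangle at q_m is demand(q_m) − SMC(q_m) = MEB(q_m) = 38.4273.
DWL = ½ × 7.1162 × 38.4273 = 136.7282.

DWL = $136.7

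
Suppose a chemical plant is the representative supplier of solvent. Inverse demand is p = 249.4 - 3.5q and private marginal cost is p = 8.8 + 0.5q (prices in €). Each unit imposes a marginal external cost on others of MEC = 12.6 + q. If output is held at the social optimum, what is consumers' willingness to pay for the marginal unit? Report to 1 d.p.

P = €89.8

Social marginal cost = private MC + MEC = 21.4 + 1.5q.
Set SMC = demand: 21.4 + 1.5q = 249.4 - 3.5q → q* = 45.6000.
Consumer price on the demand curve at q*: 249.4 − 3.5×45.6000 = 89.8000.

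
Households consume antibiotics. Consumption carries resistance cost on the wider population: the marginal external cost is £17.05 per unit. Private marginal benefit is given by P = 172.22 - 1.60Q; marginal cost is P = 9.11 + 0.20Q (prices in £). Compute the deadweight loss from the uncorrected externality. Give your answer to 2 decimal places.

DWL = £80.75

Market equilibrium (private): 9.11 + 0.20Q = 172.22 - 1.60Q → Q_m = 90.6167.
Social marginal benefit = demand − MEC = 155.17 - 1.60Q.
Set SMB = MC: 155.17 - 1.60Q = 9.11 + 0.20Q → Q* = 81.1444.
The welfare-loss triangle has base |Q_m − Q*| and height MEC(Q_m) (the vertical gap between SMB and MC is zero at Q* and MEC at Q_m).
DWL = ½ × 9.4723 × 17.0500 = 80.7514.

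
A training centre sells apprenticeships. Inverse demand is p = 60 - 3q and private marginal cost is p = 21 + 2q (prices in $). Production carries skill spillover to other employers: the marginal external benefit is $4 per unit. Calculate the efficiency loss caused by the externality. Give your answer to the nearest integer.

DWL = $2

Market equilibrium (private): 21 + 2q = 60 - 3q → q_m = 7.8000.
Social marginal cost = private MC − MEB = 17 + 2q.
Set SMC = demand: 17 + 2q = 60 - 3q → q* = 8.6000.
The loss is the area between SMC and demand from q* to q_m; with linear curves that's a triangle of height MEB(q_m).
DWL = ½ × 0.8000 × 4.0000 = 1.6000.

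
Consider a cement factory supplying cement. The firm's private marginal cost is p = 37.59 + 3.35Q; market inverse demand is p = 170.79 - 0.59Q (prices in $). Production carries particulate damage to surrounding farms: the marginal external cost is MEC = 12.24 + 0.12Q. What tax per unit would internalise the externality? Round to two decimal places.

tax = $15.82 per unit

Social marginal cost = private MC + MEC = 49.83 + 3.47Q.
Set SMC = demand: 49.83 + 3.47Q = 170.79 - 0.59Q → Q* = 29.7931.
The Pigouvian tax equals MEC at Q*: 12.24 + 0.12×29.7931 = 15.8152.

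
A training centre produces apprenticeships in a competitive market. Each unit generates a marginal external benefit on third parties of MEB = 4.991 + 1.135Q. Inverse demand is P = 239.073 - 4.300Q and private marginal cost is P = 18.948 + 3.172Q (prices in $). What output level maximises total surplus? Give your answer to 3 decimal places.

Q* = 35.524

Social marginal cost = private MC − MEB = 13.957 + 2.037Q.
Set SMC = demand: 13.957 + 2.037Q = 239.073 - 4.300Q → Q* = 35.5241.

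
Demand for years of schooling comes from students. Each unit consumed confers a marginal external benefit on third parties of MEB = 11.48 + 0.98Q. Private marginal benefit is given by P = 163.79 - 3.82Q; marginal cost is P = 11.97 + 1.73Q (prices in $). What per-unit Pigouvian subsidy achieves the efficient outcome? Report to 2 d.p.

subsidy = $46.50 per unit

Social marginal benefit = demand + MEB = 175.27 - 2.84Q.
Set SMB = MC: 175.27 - 2.84Q = 11.97 + 1.73Q → Q* = 35.7330.
The Pigouvian subsidy equals MEB at Q*: 11.48 + 0.98×35.7330 = 46.4983.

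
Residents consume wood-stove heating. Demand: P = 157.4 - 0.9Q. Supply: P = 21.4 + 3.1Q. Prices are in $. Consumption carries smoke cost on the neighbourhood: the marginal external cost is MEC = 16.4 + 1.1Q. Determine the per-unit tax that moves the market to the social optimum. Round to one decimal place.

tax = $42.2 per unit

Social marginal benefit = demand − MEC = 141.0 - 2.0Q.
Set SMB = MC: 141.0 - 2.0Q = 21.4 + 3.1Q → Q* = 23.4510.
The Pigouvian tax equals MEC at Q*: 16.4 + 1.1×23.4510 = 42.1961.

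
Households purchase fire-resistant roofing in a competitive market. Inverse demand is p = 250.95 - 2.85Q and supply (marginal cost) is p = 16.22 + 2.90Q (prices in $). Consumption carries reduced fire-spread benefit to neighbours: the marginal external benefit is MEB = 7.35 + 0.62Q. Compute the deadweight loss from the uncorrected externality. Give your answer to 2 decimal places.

Market equilibrium (private): 16.22 + 2.90Q = 250.95 - 2.85Q → Q_m = 40.8226.
Social marginal benefit = demand + MEB = 258.30 - 2.23Q.
Set SMB = MC: 258.30 - 2.23Q = 16.22 + 2.90Q → Q* = 47.1891.
Height of the DWL triangle at Q_m is SMB(Q_m) − MC(Q_m) = MEB(Q_m) = 32.6600.
DWL = ½ × 6.3665 × 32.6600 = 103.9649.

DWL = $103.96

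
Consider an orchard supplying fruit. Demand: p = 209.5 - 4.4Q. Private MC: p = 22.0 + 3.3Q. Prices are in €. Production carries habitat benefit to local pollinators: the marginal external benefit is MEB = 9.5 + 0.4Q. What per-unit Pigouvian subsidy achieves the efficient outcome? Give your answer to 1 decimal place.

Social marginal cost = private MC − MEB = 12.5 + 2.9Q.
Set SMC = demand: 12.5 + 2.9Q = 209.5 - 4.4Q → Q* = 26.9863.
The Pigouvian subsidy equals MEB at Q*: 9.5 + 0.4×26.9863 = 20.2945.

subsidy = €20.3 per unit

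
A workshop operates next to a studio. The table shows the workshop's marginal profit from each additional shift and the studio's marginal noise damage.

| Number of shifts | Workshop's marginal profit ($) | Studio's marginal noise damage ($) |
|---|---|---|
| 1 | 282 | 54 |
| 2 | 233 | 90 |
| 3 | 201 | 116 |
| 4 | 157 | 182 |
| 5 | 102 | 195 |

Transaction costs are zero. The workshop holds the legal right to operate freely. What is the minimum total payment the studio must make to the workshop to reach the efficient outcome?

Left alone the workshop would choose level 5 (marginal profit stays positive).
Efficient level: k* = 3 (marginal profit ≥ marginal noise damage through 3).
The studio must at least cover the workshop's forgone profit from cutting 5→3: 157 + 102 = 259.

$259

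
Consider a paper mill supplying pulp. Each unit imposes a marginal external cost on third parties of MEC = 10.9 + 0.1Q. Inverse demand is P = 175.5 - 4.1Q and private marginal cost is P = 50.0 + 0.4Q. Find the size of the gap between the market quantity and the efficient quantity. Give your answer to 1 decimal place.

Market equilibrium (private): 50.0 + 0.4Q = 175.5 - 4.1Q → Q_m = 27.8889.
Social marginal cost = private MC + MEC = 60.9 + 0.5Q.
Set SMC = demand: 60.9 + 0.5Q = 175.5 - 4.1Q → Q* = 24.9130.
Gap = |27.8889 − 24.9130| = 2.9759.

3.0 units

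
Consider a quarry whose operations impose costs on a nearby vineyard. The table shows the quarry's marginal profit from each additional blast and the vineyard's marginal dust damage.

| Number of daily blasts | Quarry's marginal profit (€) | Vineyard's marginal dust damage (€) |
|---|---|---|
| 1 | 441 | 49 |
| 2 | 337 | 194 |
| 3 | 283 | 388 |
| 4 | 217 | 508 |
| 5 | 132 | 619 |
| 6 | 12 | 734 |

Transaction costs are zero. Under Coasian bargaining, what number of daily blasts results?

2

Bargaining reaches the level where marginal profit last exceeds marginal dust damage.
That holds through level 2 (337 ≥ 194) but not at 3 (283 < 388).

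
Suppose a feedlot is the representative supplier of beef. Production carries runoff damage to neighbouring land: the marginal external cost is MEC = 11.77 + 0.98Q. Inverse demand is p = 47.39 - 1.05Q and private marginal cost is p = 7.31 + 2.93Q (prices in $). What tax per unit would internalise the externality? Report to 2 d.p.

Social marginal cost = private MC + MEC = 19.08 + 3.91Q.
Set SMC = demand: 19.08 + 3.91Q = 47.39 - 1.05Q → Q* = 5.7077.
The Pigouvian tax equals MEC at Q*: 11.77 + 0.98×5.7077 = 17.3635.

tax = $17.36 per unit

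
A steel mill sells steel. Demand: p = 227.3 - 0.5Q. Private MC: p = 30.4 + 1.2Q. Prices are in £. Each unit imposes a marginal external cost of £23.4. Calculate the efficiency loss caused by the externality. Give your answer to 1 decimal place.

Market equilibrium (private): 30.4 + 1.2Q = 227.3 - 0.5Q → Q_m = 115.8235.
Social marginal cost = private MC + MEC = 53.8 + 1.2Q.
Set SMC = demand: 53.8 + 1.2Q = 227.3 - 0.5Q → Q* = 102.0588.
Between Q* and Q_m the wedge SMC − demand runs linearly from 0 to MEC(Q_m), so the loss is a triangle.
DWL = ½ × 13.7647 × 23.4000 = 161.0470.

DWL = £161.0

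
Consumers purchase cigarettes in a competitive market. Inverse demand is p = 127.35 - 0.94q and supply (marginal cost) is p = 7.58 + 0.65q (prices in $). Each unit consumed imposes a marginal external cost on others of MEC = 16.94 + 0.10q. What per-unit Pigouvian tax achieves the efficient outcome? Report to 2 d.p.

Social marginal benefit = demand − MEC = 110.41 - 1.04q.
Set SMB = MC: 110.41 - 1.04q = 7.58 + 0.65q → q* = 60.8462.
The Pigouvian tax equals MEC at q*: 16.94 + 0.10×60.8462 = 23.0246.

tax = $23.02 per unit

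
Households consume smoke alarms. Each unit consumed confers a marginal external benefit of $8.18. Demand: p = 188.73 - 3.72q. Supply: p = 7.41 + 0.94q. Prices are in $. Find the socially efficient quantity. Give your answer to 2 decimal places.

Social marginal benefit = demand + MEB = 196.91 - 3.72q.
Set SMB = MC: 196.91 - 3.72q = 7.41 + 0.94q → q* = 40.6652.

q* = 40.67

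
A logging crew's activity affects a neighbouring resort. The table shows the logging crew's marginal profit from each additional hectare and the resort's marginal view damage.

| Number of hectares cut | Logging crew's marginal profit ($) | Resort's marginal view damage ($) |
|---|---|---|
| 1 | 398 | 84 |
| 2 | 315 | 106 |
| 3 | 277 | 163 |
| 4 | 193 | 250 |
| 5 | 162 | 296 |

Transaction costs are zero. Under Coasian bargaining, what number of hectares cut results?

3

Bargaining reaches the level where marginal profit last exceeds marginal view damage.
That holds through level 3 (277 ≥ 163) but not at 4 (193 < 250).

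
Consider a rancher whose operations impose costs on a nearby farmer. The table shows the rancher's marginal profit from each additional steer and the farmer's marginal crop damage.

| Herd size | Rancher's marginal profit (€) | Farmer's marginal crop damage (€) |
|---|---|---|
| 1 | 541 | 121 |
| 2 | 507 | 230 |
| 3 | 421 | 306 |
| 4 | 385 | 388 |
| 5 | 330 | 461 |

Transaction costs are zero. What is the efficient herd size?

Bargaining reaches the level where marginal profit last exceeds marginal crop damage.
That holds through level 3 (421 ≥ 306) but not at 4 (385 < 388).

3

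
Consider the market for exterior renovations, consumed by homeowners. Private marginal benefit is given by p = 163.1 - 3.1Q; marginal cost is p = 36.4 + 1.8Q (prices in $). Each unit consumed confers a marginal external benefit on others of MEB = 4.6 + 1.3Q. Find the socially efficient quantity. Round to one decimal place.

Social marginal benefit = demand + MEB = 167.7 - 1.8Q.
Set SMB = MC: 167.7 - 1.8Q = 36.4 + 1.8Q → Q* = 36.4722.

Q* = 36.5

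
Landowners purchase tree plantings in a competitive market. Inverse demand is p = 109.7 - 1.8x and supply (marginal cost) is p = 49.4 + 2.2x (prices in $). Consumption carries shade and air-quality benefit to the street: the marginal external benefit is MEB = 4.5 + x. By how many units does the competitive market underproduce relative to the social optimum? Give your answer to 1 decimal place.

6.5 units

Market equilibrium (private): 49.4 + 2.2x = 109.7 - 1.8x → x_m = 15.0750.
Social marginal benefit = demand + MEB = 114.2 - 0.8x.
Set SMB = MC: 114.2 - 0.8x = 49.4 + 2.2x → x* = 21.6000.
Gap = |15.0750 − 21.6000| = 6.5250.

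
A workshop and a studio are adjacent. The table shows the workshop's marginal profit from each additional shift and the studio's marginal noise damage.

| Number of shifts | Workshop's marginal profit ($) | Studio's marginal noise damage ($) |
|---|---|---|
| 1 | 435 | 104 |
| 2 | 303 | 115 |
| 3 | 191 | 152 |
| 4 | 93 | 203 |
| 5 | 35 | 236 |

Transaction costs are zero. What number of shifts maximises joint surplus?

3

Bargaining reaches the level where marginal profit last exceeds marginal noise damage.
That holds through level 3 (191 ≥ 152) but not at 4 (93 < 203).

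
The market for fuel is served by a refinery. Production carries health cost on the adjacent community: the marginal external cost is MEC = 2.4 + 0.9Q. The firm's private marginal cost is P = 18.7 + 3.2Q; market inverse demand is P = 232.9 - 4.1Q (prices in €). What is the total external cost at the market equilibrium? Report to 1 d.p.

€457.9

Market equilibrium (private): 18.7 + 3.2Q = 232.9 - 4.1Q → Q_m = 29.3425.
Total external cost = ∫₀^{Q_m} (2.4 + 0.9Q) dQ = 2.4×29.3425 + ½×0.9×29.3425² = 457.8640.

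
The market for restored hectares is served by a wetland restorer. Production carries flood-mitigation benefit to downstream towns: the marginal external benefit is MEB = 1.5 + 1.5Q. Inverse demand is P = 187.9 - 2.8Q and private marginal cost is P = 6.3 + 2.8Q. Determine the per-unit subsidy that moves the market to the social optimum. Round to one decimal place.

Social marginal cost = private MC − MEB = 4.8 + 1.3Q.
Set SMC = demand: 4.8 + 1.3Q = 187.9 - 2.8Q → Q* = 44.6585.
The Pigouvian subsidy equals MEB at Q*: 1.5 + 1.5×44.6585 = 68.4878.

subsidy = 68.5 per unit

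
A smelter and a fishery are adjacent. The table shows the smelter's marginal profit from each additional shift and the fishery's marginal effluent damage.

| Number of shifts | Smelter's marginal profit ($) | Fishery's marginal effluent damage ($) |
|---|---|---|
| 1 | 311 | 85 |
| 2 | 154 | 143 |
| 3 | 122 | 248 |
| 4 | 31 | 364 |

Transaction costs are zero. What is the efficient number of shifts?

Bargaining reaches the level where marginal profit last exceeds marginal effluent damage.
That holds through level 2 (154 ≥ 143) but not at 3 (122 < 248).

2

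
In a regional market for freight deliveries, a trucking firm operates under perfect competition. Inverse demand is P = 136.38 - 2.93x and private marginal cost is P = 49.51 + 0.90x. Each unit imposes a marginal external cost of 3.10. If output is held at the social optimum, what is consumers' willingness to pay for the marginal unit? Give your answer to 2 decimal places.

P = 72.29

Social marginal cost = private MC + MEC = 52.61 + 0.90x.
Set SMC = demand: 52.61 + 0.90x = 136.38 - 2.93x → x* = 21.8721.
Consumer price on the demand curve at x*: 136.38 − 2.93×21.8721 = 72.2947.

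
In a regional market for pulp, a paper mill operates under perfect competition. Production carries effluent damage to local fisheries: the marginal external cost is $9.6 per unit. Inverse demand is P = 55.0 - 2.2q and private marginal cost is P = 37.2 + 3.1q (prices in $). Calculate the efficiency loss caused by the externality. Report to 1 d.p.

Market equilibrium (private): 37.2 + 3.1q = 55.0 - 2.2q → q_m = 3.3585.
Social marginal cost = private MC + MEC = 46.8 + 3.1q.
Set SMC = demand: 46.8 + 3.1q = 55.0 - 2.2q → q* = 1.5472.
The loss is the area between SMC and demand from q* to q_m; with linear curves that's a triangle of height MEC(q_m).
DWL = ½ × 1.8113 × 9.6000 = 8.6942.

DWL = $8.7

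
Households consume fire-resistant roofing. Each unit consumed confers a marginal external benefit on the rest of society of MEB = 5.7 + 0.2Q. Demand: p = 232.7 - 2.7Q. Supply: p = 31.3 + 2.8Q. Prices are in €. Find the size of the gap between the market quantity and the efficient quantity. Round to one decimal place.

Market equilibrium (private): 31.3 + 2.8Q = 232.7 - 2.7Q → Q_m = 36.6182.
Social marginal benefit = demand + MEB = 238.4 - 2.5Q.
Set SMB = MC: 238.4 - 2.5Q = 31.3 + 2.8Q → Q* = 39.0755.
Gap = |36.6182 − 39.0755| = 2.4573.

2.5 units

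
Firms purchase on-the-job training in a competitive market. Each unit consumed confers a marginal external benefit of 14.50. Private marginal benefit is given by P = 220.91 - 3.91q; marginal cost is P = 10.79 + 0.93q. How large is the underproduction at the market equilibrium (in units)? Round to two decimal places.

3.00 units

Market equilibrium (private): 10.79 + 0.93q = 220.91 - 3.91q → q_m = 43.4132.
Social marginal benefit = demand + MEB = 235.41 - 3.91q.
Set SMB = MC: 235.41 - 3.91q = 10.79 + 0.93q → q* = 46.4091.
Gap = |43.4132 − 46.4091| = 2.9959.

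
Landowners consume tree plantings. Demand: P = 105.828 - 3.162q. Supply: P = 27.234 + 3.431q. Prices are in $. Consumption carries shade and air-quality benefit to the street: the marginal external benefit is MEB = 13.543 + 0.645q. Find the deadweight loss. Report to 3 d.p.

Market equilibrium (private): 27.234 + 3.431q = 105.828 - 3.162q → q_m = 11.9208.
Social marginal benefit = demand + MEB = 119.371 - 2.517q.
Set SMB = MC: 119.371 - 2.517q = 27.234 + 3.431q → q* = 15.4904.
Between q* and q_m the wedge SMB − MC runs linearly from 0 to MEB(q_m), so the loss is a triangle.
DWL = ½ × 3.5696 × 21.2319 = 37.8947.

DWL = $37.895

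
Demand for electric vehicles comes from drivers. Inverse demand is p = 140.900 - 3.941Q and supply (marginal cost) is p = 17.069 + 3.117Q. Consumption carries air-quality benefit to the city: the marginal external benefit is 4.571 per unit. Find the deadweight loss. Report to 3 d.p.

Market equilibrium (private): 17.069 + 3.117Q = 140.900 - 3.941Q → Q_m = 17.5448.
Social marginal benefit = demand + MEB = 145.471 - 3.941Q.
Set SMB = MC: 145.471 - 3.941Q = 17.069 + 3.117Q → Q* = 18.1924.
The welfare-loss triangle has base |Q_m − Q*| and height MEB(Q_m) (the vertical gap between SMB and MC is zero at Q* and MEB at Q_m).
DWL = ½ × 0.6476 × 4.5710 = 1.4801.

DWL = 1.480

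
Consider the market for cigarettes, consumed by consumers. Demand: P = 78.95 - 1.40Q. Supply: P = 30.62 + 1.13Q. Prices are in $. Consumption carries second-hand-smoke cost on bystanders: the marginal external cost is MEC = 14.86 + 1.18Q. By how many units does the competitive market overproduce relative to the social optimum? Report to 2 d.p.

Market equilibrium (private): 30.62 + 1.13Q = 78.95 - 1.40Q → Q_m = 19.1028.
Social marginal benefit = demand − MEC = 64.09 - 2.58Q.
Set SMB = MC: 64.09 - 2.58Q = 30.62 + 1.13Q → Q* = 9.0216.
Gap = |19.1028 − 9.0216| = 10.0812.

10.08 units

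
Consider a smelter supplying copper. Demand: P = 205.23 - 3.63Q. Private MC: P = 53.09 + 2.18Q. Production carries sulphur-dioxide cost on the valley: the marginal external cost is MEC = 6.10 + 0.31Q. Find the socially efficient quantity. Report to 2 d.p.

Social marginal cost = private MC + MEC = 59.19 + 2.49Q.
Set SMC = demand: 59.19 + 2.49Q = 205.23 - 3.63Q → Q* = 23.8627.

Q* = 23.86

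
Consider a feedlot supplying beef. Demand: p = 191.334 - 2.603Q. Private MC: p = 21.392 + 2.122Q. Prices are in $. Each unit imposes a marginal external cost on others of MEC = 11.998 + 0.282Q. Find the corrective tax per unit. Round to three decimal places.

tax = $20.894 per unit

Social marginal cost = private MC + MEC = 33.390 + 2.404Q.
Set SMC = demand: 33.390 + 2.404Q = 191.334 - 2.603Q → Q* = 31.5446.
The Pigouvian tax equals MEC at Q*: 11.998 + 0.282×31.5446 = 20.8936.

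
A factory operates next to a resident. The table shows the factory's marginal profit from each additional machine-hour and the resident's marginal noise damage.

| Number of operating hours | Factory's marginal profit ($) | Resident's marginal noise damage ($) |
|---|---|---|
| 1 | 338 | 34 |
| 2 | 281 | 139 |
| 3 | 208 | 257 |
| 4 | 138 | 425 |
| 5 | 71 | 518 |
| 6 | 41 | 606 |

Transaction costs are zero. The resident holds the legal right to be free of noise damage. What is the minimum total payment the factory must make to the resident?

Efficient level: marginal profit ≥ marginal noise damage through level 2, so k* = 2.
With the resident holding the right, the factory must at least compensate total damage at k*: 34 + 139 = 173.

$173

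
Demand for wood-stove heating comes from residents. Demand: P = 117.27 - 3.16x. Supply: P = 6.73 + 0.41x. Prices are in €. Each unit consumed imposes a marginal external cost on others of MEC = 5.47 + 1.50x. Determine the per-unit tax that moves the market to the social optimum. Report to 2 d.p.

Social marginal benefit = demand − MEC = 111.80 - 4.66x.
Set SMB = MC: 111.80 - 4.66x = 6.73 + 0.41x → x* = 20.7239.
The Pigouvian tax equals MEC at x*: 5.47 + 1.50×20.7239 = 36.5559.

tax = €36.56 per unit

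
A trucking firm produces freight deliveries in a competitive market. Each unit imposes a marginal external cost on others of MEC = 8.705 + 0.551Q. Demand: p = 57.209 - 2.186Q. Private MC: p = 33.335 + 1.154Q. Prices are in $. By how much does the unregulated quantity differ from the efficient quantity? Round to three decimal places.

Market equilibrium (private): 33.335 + 1.154Q = 57.209 - 2.186Q → Q_m = 7.1479.
Social marginal cost = private MC + MEC = 42.040 + 1.705Q.
Set SMC = demand: 42.040 + 1.705Q = 57.209 - 2.186Q → Q* = 3.8985.
Gap = |7.1479 − 3.8985| = 3.2494.

3.249 units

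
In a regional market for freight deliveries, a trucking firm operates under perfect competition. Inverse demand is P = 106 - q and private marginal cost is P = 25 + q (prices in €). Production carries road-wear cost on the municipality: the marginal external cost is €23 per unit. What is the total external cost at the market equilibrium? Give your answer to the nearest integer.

€932

Market equilibrium (private): 25 + q = 106 - q → q_m = 40.5000.
Total external cost = MEC × q_m = 23 × 40.5000 = 931.5000.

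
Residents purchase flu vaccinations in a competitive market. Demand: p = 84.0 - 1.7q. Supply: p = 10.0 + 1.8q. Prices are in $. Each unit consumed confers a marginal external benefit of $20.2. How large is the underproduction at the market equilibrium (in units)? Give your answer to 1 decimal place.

5.8 units

Market equilibrium (private): 10.0 + 1.8q = 84.0 - 1.7q → q_m = 21.1429.
Social marginal benefit = demand + MEB = 104.2 - 1.7q.
Set SMB = MC: 104.2 - 1.7q = 10.0 + 1.8q → q* = 26.9143.
Gap = |21.1429 − 26.9143| = 5.7714.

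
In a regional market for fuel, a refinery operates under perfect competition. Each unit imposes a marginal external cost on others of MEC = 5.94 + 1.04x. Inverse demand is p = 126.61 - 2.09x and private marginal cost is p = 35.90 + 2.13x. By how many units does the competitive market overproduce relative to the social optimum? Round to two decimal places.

Market equilibrium (private): 35.90 + 2.13x = 126.61 - 2.09x → x_m = 21.4953.
Social marginal cost = private MC + MEC = 41.84 + 3.17x.
Set SMC = demand: 41.84 + 3.17x = 126.61 - 2.09x → x* = 16.1160.
Gap = |21.4953 − 16.1160| = 5.3793.

5.38 units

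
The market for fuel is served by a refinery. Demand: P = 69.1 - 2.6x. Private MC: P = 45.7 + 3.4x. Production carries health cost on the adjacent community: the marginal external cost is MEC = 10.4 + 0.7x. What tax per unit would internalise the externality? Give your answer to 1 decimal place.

Social marginal cost = private MC + MEC = 56.1 + 4.1x.
Set SMC = demand: 56.1 + 4.1x = 69.1 - 2.6x → x* = 1.9403.
The Pigouvian tax equals MEC at x*: 10.4 + 0.7×1.9403 = 11.7582.

tax = 11.8 per unit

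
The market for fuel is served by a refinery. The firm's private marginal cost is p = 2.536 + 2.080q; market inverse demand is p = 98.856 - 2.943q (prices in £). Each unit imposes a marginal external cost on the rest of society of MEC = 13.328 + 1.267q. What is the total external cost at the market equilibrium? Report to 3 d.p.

£488.520

Market equilibrium (private): 2.536 + 2.080q = 98.856 - 2.943q → q_m = 19.1758.
Total external cost = ∫₀^{q_m} (13.328 + 1.267q) dq = 13.328×19.1758 + ½×1.267×19.1758² = 488.5202.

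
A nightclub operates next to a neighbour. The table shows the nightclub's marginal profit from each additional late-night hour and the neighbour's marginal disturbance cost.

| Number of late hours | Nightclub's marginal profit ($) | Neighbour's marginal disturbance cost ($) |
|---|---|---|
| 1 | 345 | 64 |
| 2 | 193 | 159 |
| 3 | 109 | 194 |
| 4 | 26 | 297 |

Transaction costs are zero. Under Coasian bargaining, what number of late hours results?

Bargaining reaches the level where marginal profit last exceeds marginal disturbance cost.
That holds through level 2 (193 ≥ 159) but not at 3 (109 < 194).

2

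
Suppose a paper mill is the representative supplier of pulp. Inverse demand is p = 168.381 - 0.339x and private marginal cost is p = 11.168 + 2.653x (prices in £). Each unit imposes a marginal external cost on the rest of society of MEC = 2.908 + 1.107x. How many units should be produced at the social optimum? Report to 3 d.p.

x* = 37.645

Social marginal cost = private MC + MEC = 14.076 + 3.760x.
Set SMC = demand: 14.076 + 3.760x = 168.381 - 0.339x → x* = 37.6445.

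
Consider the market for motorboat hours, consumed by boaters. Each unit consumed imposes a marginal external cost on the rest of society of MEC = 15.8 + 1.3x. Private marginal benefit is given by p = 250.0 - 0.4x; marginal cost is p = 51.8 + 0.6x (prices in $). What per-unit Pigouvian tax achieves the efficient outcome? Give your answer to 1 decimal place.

tax = $118.9 per unit

Social marginal benefit = demand − MEC = 234.2 - 1.7x.
Set SMB = MC: 234.2 - 1.7x = 51.8 + 0.6x → x* = 79.3043.
The Pigouvian tax equals MEC at x*: 15.8 + 1.3×79.3043 = 118.8956.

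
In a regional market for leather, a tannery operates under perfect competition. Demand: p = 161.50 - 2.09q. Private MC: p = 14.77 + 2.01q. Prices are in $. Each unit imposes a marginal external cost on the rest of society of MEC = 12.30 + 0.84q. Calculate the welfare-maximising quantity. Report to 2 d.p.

Social marginal cost = private MC + MEC = 27.07 + 2.85q.
Set SMC = demand: 27.07 + 2.85q = 161.50 - 2.09q → q* = 27.2126.

q* = 27.21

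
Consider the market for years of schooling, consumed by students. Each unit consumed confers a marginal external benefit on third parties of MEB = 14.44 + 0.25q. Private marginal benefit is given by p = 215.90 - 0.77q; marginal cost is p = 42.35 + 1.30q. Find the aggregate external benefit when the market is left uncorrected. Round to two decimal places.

Market equilibrium (private): 42.35 + 1.30q = 215.90 - 0.77q → q_m = 83.8406.
Total external benefit = ∫₀^{q_m} (14.44 + 0.25q) dq = 14.44×83.8406 + ½×0.25×83.8406² = 2089.3140.

2089.31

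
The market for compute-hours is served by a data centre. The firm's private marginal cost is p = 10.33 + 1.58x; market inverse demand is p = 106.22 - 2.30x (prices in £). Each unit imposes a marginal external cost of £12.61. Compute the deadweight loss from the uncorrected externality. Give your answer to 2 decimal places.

Market equilibrium (private): 10.33 + 1.58x = 106.22 - 2.30x → x_m = 24.7139.
Social marginal cost = private MC + MEC = 22.94 + 1.58x.
Set SMC = demand: 22.94 + 1.58x = 106.22 - 2.30x → x* = 21.4639.
The welfare-loss triangle has base |x_m − x*| and height MEC(x_m) (the vertical gap between SMC and demand is zero at x* and MEC at x_m).
DWL = ½ × 3.2500 × 12.6100 = 20.4913.

DWL = £20.49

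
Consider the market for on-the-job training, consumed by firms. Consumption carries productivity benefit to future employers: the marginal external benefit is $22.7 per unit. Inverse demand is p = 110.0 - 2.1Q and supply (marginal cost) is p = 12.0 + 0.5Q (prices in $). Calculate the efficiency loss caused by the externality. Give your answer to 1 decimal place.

DWL = $99.1

Market equilibrium (private): 12.0 + 0.5Q = 110.0 - 2.1Q → Q_m = 37.6923.
Social marginal benefit = demand + MEB = 132.7 - 2.1Q.
Set SMB = MC: 132.7 - 2.1Q = 12.0 + 0.5Q → Q* = 46.4231.
The loss is the area between SMB and MC from Q* to Q_m; with linear curves that's a triangle of height MEB(Q_m).
DWL = ½ × 8.7308 × 22.7000 = 99.0946.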